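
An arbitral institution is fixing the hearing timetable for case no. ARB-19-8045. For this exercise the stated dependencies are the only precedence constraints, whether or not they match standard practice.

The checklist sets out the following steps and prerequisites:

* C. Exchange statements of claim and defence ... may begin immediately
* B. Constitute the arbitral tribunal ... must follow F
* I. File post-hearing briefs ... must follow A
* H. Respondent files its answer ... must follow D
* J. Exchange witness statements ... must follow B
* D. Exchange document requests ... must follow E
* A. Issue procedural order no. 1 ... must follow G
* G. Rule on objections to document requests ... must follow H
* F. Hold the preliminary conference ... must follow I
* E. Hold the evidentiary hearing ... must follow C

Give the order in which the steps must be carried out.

C → E → D → H → G → A → I → F → B → J

C has no prerequisites → C first.
E is the only step now ready → E.
That leaves D as the only ready step → D.
That leaves H as the only ready step → H.
G needed H, now all done → G.
Next only A has its prerequisites met → A.
I needed A, now all done → I.
F needed I, now all done → F.
B is the only step now ready → B.
J needed B, now all done → J.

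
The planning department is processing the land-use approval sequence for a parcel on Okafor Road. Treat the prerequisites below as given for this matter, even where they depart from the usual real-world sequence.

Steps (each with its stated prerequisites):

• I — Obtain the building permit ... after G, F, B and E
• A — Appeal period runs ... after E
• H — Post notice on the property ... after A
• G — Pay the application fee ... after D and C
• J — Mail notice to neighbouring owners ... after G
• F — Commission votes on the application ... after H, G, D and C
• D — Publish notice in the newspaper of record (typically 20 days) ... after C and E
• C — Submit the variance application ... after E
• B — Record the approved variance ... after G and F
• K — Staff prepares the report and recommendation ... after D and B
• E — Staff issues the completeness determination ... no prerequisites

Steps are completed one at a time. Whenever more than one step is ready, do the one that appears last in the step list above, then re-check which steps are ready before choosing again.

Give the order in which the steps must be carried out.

E, C, D, G, J, A, H, F, B, K, I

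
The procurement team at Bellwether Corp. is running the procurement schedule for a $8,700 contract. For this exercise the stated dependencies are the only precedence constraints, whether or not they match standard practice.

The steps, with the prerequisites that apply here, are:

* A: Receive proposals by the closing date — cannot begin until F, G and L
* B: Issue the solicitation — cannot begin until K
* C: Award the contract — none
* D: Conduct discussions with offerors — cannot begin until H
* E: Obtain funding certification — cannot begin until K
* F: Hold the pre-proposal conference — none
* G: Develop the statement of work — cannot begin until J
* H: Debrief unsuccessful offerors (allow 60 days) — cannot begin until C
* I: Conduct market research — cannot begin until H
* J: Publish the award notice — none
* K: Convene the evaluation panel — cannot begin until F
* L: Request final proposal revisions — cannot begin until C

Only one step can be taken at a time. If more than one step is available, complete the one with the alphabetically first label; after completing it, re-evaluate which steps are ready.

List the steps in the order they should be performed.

C, F, H, D, I, J, G, K, B, E, L, A

C, F and J have no prerequisites; C has the earlier label, so C is first.
F, H, J and L are all available; F has the earlier label → F.
H, J, K and L are all available; H has the earlier label → H.
D and I now also ready, so the ready set is {D, I, J, K, L}; D has the earlier label → D.
Now I, J, K and L have their prerequisites met. I has the earlier label, so I next.
Ready: J, K and L. J has the earlier label → J.
G now also ready, so the ready set is {G, K, L}; G has the earlier label → G.
Ready: K and L. K has the earlier label → K.
Ready: B, E and L. B has the earlier label → B.
Ready: E and L. E has the earlier label → E.
That leaves L as the only ready step → L.
Next only A has its prerequisites met → A.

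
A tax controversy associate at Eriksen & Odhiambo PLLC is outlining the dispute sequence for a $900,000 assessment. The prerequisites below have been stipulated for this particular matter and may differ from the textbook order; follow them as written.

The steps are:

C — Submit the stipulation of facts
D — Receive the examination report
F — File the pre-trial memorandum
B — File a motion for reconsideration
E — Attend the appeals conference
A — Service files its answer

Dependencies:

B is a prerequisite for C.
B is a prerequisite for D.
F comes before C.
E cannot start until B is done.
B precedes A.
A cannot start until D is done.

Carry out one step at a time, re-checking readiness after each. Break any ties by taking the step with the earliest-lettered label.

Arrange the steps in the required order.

B and F have no prerequisites; B has the earlier label, so B is first.
D and E now also ready, so the ready set is {D, E, F}; D has the earlier label → D.
Now A, E and F have their prerequisites met. A has the earlier label, so A next.
E and F are both available; E has the earlier label → E.
Next only F has its prerequisites met → F.
That leaves C as the only ready step → C.

B, D, A, E, F, C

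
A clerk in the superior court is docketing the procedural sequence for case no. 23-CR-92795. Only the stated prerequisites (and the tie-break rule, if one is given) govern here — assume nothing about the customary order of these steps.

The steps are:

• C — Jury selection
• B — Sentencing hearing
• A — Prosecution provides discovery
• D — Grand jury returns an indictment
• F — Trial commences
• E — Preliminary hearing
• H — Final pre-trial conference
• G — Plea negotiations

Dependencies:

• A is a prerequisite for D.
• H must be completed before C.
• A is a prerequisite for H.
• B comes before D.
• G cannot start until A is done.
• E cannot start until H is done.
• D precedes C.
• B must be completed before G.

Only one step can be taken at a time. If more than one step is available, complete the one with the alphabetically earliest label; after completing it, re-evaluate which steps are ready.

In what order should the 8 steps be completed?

A, B, D, F, G, H, C, E

A, B and F have no prerequisites; A has the earlier label, so A is first.
Now B, F and H have their prerequisites met. B has the earlier label, so B next.
D, F, G and H are all available; D has the earlier label → D.
F, G and H are all available; F has the earlier label → F.
G and H are both available; G has the earlier label → G.
Next only H has its prerequisites met → H.
C and E are both available; C has the earlier label → C.
Next only E has its prerequisites met → E.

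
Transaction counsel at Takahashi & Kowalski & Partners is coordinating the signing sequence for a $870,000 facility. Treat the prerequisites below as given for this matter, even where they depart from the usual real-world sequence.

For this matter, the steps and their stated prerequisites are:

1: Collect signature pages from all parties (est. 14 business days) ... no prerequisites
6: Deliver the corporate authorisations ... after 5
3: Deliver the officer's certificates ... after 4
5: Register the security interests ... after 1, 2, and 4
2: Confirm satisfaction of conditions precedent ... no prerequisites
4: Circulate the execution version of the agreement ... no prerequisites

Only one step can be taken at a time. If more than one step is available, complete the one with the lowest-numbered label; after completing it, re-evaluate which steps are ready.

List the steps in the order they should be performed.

1, 2 and 4 have no prerequisites; 1 has the earlier label, so 1 is first.
Now 2 and 4 have their prerequisites met. 2 has the earlier label, so 2 next.
That leaves 4 as the only ready step → 4.
Now 3 and 5 have their prerequisites met. 3 has the earlier label, so 3 next.
5 needed 1, 2 and 4, now all done → 5.
6 needed 5, now all done → 6.

1 → 2 → 4 → 3 → 5 → 6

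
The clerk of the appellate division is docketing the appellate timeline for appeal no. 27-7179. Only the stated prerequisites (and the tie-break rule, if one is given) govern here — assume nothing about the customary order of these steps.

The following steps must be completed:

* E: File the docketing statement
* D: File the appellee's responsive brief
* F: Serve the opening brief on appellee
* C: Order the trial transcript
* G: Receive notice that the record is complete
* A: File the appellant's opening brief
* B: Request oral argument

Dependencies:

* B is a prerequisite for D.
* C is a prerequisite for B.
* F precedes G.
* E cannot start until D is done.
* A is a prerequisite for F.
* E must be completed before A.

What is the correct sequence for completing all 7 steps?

C is the only step with nothing outstanding, so it goes first.
B needed C, now all done → B.
D needed B, now all done → D.
E needed D, now all done → E.
A needed E, now all done → A.
Next only F has its prerequisites met → F.
Next only G has its prerequisites met → G.

C, B, D, E, A, F, G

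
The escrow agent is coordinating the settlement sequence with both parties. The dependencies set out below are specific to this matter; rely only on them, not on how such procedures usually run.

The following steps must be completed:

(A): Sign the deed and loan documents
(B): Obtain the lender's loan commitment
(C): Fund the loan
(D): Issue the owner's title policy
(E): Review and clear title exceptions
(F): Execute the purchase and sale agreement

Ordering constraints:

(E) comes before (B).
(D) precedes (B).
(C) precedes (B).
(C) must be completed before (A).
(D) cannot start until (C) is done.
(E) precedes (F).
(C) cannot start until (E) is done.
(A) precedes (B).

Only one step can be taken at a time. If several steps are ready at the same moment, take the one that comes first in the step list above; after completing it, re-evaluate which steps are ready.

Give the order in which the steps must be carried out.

(E), (C), (A), (D), (B), (F)

(E) has no prerequisites → (E) first.
Now (C) and (F) have their prerequisites met. (C) is listed earlier, so (C) next.
(A) and (D) now also ready, so the ready set is {(A), (D), (F)}; (A) is listed earlier → (A).
Ready: (D) and (F). (D) is listed earlier → (D).
Ready: (B) and (F). (B) is listed earlier → (B).
Next only (F) has its prerequisites met → (F).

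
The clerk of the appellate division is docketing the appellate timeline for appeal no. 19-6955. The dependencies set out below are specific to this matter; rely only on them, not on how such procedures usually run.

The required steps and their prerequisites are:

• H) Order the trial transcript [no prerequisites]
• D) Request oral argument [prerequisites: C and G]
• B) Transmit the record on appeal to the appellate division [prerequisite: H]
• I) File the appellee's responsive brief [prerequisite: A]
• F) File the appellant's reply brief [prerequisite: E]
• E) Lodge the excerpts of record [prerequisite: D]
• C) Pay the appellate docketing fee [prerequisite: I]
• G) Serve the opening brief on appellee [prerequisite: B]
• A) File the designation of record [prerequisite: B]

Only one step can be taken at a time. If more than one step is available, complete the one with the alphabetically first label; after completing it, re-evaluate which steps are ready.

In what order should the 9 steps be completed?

Only H has no prerequisites, so it is first.
B needed H, now all done → B.
Now A and G have their prerequisites met. A has the earlier label, so A next.
I now also ready, so the ready set is {G, I}; G has the earlier label → G.
That leaves I as the only ready step → I.
That leaves C as the only ready step → C.
D needed C and G, now all done → D.
That leaves E as the only ready step → E.
F needed E, now all done → F.

H, B, A, G, I, C, D, E, F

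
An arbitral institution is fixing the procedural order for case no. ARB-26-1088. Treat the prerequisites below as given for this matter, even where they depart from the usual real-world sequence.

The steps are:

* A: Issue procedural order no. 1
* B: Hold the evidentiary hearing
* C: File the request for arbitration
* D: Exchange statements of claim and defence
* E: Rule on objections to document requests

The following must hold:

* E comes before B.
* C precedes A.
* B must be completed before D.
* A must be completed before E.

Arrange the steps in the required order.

C, A, E, B, D

Only C has no prerequisites, so it is first.
A is the only step now ready → A.
E needed A, now all done → E.
Next only B has its prerequisites met → B.
Next only D has its prerequisites met → D.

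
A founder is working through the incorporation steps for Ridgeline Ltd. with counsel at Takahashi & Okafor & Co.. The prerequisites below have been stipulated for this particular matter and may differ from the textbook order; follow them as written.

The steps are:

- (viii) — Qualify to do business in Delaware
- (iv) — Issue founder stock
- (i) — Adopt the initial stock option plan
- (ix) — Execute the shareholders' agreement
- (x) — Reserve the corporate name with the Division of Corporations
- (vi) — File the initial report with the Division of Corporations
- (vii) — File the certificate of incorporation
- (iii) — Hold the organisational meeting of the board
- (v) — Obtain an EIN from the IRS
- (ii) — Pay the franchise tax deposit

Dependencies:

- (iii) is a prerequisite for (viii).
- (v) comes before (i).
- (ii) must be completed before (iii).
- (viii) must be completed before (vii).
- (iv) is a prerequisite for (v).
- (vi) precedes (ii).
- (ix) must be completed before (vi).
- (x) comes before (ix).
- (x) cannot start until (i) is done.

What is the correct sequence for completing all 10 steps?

Only (iv) has no prerequisites, so it is first.
That leaves (v) as the only ready step → (v).
(i) is the only step now ready → (i).
(x) needed (i), now all done → (x).
(ix) is the only step now ready → (ix).
Next only (vi) has its prerequisites met → (vi).
(ii) needed (vi), now all done → (ii).
(iii) is the only step now ready → (iii).
(viii) needed (iii), now all done → (viii).
(vii) needed (viii), now all done → (vii).

(iv) → (v) → (i) → (x) → (ix) → (vi) → (ii) → (iii) → (viii) → (vii)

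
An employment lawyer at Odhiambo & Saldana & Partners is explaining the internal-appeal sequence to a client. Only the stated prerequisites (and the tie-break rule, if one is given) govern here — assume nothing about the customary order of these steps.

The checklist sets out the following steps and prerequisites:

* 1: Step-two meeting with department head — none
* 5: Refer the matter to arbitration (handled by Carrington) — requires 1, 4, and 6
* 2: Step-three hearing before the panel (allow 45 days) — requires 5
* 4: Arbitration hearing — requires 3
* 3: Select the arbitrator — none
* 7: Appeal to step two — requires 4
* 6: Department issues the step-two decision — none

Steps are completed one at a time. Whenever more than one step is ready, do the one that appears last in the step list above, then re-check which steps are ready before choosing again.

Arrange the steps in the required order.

6, 3, 4, 7, 1, 5, 2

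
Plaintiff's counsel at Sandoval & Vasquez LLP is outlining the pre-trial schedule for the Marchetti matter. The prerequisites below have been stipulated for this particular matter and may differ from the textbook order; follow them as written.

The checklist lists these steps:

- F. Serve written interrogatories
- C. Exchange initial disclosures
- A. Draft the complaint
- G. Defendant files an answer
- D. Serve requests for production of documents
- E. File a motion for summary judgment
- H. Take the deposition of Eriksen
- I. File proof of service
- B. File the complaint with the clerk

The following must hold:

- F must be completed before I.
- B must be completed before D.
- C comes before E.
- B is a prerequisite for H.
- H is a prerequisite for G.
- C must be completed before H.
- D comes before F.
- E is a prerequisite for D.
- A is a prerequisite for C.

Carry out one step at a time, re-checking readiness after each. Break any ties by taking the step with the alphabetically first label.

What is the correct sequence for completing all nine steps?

A and B have no prerequisites; A has the earlier label, so A is first.
B and C are both available; B has the earlier label → B.
C needed A, now all done → C.
Now E and H have their prerequisites met. E has the earlier label, so E next.
D and H are both available; D has the earlier label → D.
Now F and H have their prerequisites met. F has the earlier label, so F next.
I now also ready, so the ready set is {H, I}; H has the earlier label → H.
G and I are both available; G has the earlier label → G.
I needed F, now all done → I.

A, B, C, E, D, F, H, G, I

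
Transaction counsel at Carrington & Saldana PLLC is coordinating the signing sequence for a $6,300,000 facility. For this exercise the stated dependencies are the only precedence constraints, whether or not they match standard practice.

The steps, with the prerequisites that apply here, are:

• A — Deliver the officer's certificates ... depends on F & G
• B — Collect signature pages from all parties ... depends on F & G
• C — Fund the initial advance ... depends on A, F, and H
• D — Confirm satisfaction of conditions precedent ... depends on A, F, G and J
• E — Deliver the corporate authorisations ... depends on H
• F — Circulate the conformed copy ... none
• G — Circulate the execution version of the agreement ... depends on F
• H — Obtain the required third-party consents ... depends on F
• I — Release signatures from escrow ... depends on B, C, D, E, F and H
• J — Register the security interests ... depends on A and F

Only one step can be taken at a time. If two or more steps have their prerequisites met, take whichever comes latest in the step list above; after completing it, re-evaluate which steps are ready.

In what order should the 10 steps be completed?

F is the only step with nothing outstanding, so it goes first.
Now H and G have their prerequisites met. H is listed later, so H next.
E now also ready, so the ready set is {G, E}; G is listed later → G.
Ready: E, B and A. E is listed later → E.
Ready: B and A. B is listed later → B.
A needed G and F, now all done → A.
J and C are both available; J is listed later → J.
D and C are both available; D is listed later → D.
C needed H, F and A, now all done → C.
I needed H, F, E, D, C and B, now all done → I.

F, H, G, E, B, A, J, D, C, I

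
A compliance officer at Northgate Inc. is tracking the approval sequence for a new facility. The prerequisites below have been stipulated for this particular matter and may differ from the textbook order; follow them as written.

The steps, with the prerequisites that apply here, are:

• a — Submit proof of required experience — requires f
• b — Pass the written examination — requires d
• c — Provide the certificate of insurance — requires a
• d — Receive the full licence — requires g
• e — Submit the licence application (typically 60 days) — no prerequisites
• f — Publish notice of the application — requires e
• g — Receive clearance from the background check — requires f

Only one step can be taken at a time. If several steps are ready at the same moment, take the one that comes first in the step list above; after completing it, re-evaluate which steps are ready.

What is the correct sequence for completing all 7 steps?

Only e has no prerequisites, so it is first.
f is the only step now ready → f.
a and g are both available; a is listed earlier → a.
c now also ready, so the ready set is {c, g}; c is listed earlier → c.
Next only g has its prerequisites met → g.
d needed g, now all done → d.
That leaves b as the only ready step → b.

e, f, a, c, g, d, b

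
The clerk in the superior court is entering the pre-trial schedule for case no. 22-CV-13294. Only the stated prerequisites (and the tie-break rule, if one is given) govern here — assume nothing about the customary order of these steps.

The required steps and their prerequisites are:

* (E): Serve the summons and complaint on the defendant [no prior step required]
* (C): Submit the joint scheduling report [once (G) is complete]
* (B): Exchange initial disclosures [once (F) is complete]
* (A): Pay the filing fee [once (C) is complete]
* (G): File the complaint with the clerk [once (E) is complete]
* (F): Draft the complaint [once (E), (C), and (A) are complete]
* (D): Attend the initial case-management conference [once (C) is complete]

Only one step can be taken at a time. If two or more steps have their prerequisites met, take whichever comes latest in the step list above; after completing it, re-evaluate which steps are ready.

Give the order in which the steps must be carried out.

Only (E) has no prerequisites, so it is first.
That leaves (G) as the only ready step → (G).
(C) is the only step now ready → (C).
Now (D) and (A) have their prerequisites met. (D) is listed later, so (D) next.
(A) is the only step now ready → (A).
(F) needed (A), (C) and (E), now all done → (F).
That leaves (B) as the only ready step → (B).

(E), (G), (C), (D), (A), (F), (B)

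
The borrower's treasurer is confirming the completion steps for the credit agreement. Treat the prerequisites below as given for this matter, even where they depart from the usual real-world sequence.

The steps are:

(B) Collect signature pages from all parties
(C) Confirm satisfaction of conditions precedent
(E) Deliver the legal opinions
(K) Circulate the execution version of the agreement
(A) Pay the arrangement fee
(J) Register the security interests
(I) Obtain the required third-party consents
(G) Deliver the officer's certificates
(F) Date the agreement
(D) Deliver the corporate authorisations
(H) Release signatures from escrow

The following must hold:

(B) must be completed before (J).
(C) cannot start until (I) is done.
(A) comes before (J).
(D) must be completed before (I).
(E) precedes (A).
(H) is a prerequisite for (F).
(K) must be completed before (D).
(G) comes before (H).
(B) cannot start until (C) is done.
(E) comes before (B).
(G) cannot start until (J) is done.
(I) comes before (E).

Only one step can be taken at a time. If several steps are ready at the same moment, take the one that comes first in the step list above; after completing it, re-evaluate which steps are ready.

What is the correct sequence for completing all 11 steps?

Only (K) has no prerequisites, so it is first.
(D) is the only step now ready → (D).
(I) is the only step now ready → (I).
Ready: (C) and (E). (C) is listed earlier → (C).
(E) needed (I), now all done → (E).
Ready: (B) and (A). (B) is listed earlier → (B).
(A) is the only step now ready → (A).
(J) is the only step now ready → (J).
That leaves (G) as the only ready step → (G).
Next only (H) has its prerequisites met → (H).
Next only (F) has its prerequisites met → (F).

(K) (D) (I) (C) (E) (B) (A) (J) (G) (H) (F)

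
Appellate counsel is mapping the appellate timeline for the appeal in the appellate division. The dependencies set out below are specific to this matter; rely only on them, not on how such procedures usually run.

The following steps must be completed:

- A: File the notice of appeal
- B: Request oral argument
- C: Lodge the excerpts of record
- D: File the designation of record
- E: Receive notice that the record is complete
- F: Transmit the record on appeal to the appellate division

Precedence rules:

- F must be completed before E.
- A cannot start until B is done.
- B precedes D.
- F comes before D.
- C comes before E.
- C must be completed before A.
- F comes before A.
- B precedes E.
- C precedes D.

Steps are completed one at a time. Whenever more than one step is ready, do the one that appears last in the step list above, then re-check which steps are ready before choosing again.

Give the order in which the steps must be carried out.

F C B E D A

Nothing is required for F, C and B. F is listed later → F first.
C and B are both available; C is listed later → C.
That leaves B as the only ready step → B.
Ready: E, D and A. E is listed later → E.
Ready: D and A. D is listed later → D.
A is the only step now ready → A.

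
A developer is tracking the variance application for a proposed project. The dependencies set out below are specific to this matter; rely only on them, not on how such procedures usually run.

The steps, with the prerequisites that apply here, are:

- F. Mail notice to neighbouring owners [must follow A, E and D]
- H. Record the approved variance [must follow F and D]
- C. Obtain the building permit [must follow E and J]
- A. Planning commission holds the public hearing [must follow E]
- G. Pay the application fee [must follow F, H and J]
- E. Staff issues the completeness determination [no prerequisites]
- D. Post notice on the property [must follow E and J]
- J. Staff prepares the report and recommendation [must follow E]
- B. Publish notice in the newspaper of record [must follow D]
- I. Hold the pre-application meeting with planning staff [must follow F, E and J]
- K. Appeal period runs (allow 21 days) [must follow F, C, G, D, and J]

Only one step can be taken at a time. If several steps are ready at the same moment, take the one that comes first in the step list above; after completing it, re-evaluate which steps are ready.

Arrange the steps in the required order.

Only E has no prerequisites, so it is first.
A and J are both available; A is listed earlier → A.
J needed E, now all done → J.
Ready: C and D. C is listed earlier → C.
D needed E and J, now all done → D.
Ready: F and B. F is listed earlier → F.
H and I now also ready, so the ready set is {H, B, I}; H is listed earlier → H.
Now G, B and I have their prerequisites met. G is listed earlier, so G next.
K now also ready, so the ready set is {B, I, K}; B is listed earlier → B.
Ready: I and K. I is listed earlier → I.
K needed F, C, G, D and J, now all done → K.

E A J C D F H G B I K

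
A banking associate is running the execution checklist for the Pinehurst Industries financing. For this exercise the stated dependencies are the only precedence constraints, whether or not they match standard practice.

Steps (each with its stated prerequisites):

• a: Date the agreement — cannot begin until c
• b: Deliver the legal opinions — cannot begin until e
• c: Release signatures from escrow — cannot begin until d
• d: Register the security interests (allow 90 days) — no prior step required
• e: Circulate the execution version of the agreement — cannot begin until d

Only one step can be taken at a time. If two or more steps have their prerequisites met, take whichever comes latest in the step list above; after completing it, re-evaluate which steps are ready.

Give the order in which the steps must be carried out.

d is the only step with nothing outstanding, so it goes first.
Ready: e and c. e is listed later → e.
c and b are both available; c is listed later → c.
b and a are both available; b is listed later → b.
That leaves a as the only ready step → a.

d e c b a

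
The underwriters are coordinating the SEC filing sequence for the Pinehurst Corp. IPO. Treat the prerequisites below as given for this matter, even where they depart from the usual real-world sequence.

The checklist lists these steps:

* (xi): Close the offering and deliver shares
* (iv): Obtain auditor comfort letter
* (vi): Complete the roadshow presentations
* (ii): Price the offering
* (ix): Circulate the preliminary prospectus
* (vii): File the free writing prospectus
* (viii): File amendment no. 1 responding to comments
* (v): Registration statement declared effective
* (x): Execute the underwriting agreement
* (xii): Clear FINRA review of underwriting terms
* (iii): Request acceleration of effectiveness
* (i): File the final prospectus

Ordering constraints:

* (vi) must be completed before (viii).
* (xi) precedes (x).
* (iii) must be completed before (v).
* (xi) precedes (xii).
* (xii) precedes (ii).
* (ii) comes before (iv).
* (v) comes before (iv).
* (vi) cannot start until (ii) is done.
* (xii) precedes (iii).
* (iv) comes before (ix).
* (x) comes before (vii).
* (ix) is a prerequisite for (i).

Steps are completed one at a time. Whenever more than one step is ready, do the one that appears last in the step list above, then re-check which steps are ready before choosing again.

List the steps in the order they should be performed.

(xi), (xii), (iii), (x), (v), (vii), (ii), (vi), (viii), (iv), (ix), (i)

(xi) has no prerequisites → (xi) first.
Now (xii) and (x) have their prerequisites met. (xii) is listed later, so (xii) next.
(iii) and (ii) now also ready, so the ready set is {(iii), (x), (ii)}; (iii) is listed later → (iii).
(v) now also ready, so the ready set is {(x), (v), (ii)}; (x) is listed later → (x).
Ready: (v), (vii) and (ii). (v) is listed later → (v).
Ready: (vii) and (ii). (vii) is listed later → (vii).
(ii) is the only step now ready → (ii).
Ready: (vi) and (iv). (vi) is listed later → (vi).
(viii) and (iv) are both available; (viii) is listed later → (viii).
Next only (iv) has its prerequisites met → (iv).
That leaves (ix) as the only ready step → (ix).
(i) needed (ix), now all done → (i).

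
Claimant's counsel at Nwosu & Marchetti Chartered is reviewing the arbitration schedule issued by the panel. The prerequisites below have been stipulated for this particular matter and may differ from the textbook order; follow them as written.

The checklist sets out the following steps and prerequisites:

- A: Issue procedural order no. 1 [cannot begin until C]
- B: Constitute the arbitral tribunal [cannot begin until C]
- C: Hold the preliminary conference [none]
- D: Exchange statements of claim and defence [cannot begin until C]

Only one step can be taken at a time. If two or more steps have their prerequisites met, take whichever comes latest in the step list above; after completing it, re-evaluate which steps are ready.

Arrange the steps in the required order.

C is the only step with nothing outstanding, so it goes first.
D, B and A are all available; D is listed later → D.
B and A are both available; B is listed later → B.
A is the only step now ready → A.

C → D → B → A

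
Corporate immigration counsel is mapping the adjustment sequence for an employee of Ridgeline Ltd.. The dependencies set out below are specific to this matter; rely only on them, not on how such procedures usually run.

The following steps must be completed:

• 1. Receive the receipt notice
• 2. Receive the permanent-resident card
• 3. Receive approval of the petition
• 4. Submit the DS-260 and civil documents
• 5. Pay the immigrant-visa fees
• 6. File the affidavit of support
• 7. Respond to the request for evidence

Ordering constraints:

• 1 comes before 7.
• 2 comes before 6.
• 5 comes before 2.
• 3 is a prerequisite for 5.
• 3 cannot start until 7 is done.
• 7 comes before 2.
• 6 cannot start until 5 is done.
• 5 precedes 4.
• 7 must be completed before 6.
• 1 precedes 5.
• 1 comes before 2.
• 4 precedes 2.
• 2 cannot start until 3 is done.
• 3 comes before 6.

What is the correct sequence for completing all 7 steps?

1, 7, 3, 5, 4, 2, 6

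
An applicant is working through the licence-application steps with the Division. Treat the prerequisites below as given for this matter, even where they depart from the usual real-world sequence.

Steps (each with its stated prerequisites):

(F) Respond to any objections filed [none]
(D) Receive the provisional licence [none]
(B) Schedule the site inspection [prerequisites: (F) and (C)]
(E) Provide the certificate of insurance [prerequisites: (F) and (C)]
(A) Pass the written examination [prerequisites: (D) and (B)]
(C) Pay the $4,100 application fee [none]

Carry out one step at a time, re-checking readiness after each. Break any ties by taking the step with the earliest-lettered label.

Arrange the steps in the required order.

(C), (D) and (F) have no prerequisites; (C) has the earlier label, so (C) is first.
Ready: (D) and (F). (D) has the earlier label → (D).
(F) is the only step now ready → (F).
Now (B) and (E) have their prerequisites met. (B) has the earlier label, so (B) next.
Now (A) and (E) have their prerequisites met. (A) has the earlier label, so (A) next.
(E) needed (C) and (F), now all done → (E).

(C) → (D) → (F) → (B) → (A) → (E)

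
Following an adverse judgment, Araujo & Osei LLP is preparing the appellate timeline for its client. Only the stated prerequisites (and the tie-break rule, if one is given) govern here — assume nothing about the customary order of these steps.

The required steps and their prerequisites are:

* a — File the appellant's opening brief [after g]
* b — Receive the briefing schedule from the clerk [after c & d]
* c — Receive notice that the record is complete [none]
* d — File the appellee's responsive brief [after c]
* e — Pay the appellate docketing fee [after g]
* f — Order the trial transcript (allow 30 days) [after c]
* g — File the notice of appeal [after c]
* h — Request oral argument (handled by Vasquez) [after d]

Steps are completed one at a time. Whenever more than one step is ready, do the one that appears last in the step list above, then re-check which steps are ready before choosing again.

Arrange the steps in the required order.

c → g → f → e → d → h → b → a

Only c has no prerequisites, so it is first.
g, f and d are all available; g is listed later → g.
Ready: f, e, d and a. f is listed later → f.
Now e, d and a have their prerequisites met. e is listed later, so e next.
d and a are both available; d is listed later → d.
h and b now also ready, so the ready set is {h, b, a}; h is listed later → h.
Ready: b and a. b is listed later → b.
a is the only step now ready → a.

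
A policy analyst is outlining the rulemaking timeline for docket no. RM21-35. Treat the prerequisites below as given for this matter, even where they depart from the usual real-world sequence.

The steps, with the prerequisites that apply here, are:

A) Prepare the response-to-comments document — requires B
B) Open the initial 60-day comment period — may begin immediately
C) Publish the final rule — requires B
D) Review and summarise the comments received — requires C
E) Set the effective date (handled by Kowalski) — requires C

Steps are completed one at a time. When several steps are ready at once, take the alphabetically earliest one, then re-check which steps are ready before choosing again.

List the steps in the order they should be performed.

B A C D E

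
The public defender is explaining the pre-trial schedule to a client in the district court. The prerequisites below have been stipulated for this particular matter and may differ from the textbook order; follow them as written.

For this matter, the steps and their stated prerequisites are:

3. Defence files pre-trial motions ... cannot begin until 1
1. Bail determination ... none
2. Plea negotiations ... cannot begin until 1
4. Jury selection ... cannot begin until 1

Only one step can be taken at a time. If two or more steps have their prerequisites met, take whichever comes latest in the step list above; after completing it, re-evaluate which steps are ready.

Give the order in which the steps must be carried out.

1 → 4 → 2 → 3

1 is the only step with nothing outstanding, so it goes first.
4, 2 and 3 are all available; 4 is listed later → 4.
Now 2 and 3 have their prerequisites met. 2 is listed later, so 2 next.
3 is the only step now ready → 3.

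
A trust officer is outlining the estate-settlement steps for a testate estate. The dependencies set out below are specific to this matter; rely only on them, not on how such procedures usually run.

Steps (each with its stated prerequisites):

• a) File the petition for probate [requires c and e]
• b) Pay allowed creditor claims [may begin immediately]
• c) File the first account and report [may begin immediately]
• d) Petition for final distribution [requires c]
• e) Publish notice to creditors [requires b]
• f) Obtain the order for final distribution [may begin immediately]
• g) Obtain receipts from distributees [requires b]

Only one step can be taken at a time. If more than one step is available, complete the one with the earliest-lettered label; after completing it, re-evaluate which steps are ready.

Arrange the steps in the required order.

b, c, d, e, a, f, g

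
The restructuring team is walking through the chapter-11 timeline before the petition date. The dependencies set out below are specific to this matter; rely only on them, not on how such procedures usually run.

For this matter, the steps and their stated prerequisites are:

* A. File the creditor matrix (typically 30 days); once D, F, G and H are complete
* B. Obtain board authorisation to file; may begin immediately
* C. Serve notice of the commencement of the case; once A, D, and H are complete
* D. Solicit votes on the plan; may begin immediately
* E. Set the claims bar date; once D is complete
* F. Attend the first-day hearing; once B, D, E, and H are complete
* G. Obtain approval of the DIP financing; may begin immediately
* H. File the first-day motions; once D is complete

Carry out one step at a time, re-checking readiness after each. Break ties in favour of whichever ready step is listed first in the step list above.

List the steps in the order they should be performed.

B D E G H F A C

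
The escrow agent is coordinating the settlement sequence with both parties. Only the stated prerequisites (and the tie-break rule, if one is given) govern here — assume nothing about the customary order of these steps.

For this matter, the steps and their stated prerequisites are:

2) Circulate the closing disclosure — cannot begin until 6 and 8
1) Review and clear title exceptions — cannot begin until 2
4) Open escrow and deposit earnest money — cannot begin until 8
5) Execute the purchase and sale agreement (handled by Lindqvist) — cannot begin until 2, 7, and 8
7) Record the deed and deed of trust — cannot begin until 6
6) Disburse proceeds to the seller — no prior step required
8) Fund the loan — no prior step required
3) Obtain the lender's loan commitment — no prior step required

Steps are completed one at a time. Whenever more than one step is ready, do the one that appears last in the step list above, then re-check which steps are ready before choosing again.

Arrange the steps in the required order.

3 → 8 → 6 → 7 → 4 → 2 → 5 → 1

3, 8 and 6 have no prerequisites; 3 is listed later, so 3 is first.
Now 8 and 6 have their prerequisites met. 8 is listed later, so 8 next.
Ready: 6 and 4. 6 is listed later → 6.
7 and 2 now also ready, so the ready set is {7, 4, 2}; 7 is listed later → 7.
Now 4 and 2 have their prerequisites met. 4 is listed later, so 4 next.
2 needed 8 and 6, now all done → 2.
5 and 1 are both available; 5 is listed later → 5.
1 is the only step now ready → 1.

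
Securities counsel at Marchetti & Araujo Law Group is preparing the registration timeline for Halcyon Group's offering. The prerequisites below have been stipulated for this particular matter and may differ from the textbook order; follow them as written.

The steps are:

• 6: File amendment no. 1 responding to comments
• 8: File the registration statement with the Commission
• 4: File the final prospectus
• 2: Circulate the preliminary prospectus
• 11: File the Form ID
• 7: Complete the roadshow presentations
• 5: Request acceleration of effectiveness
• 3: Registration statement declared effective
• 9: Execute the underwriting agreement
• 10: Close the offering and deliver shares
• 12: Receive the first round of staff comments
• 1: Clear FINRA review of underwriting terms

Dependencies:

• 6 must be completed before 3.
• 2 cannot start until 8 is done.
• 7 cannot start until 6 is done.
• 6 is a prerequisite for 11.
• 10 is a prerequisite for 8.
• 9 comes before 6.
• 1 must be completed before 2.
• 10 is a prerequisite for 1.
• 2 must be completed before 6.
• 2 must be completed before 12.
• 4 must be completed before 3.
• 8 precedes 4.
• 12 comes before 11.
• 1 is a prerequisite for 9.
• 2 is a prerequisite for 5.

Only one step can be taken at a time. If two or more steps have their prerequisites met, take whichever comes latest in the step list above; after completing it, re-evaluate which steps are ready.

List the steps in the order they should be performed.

10 is the only step with nothing outstanding, so it goes first.
Ready: 1 and 8. 1 is listed later → 1.
Now 9 and 8 have their prerequisites met. 9 is listed later, so 9 next.
That leaves 8 as the only ready step → 8.
Now 2 and 4 have their prerequisites met. 2 is listed later, so 2 next.
12, 5 and 6 now also ready, so the ready set is {12, 5, 4, 6}; 12 is listed later → 12.
Now 5, 4 and 6 have their prerequisites met. 5 is listed later, so 5 next.
Now 4 and 6 have their prerequisites met. 4 is listed later, so 4 next.
Next only 6 has its prerequisites met → 6.
3, 7 and 11 are all available; 3 is listed later → 3.
Now 7 and 11 have their prerequisites met. 7 is listed later, so 7 next.
11 needed 12 and 6, now all done → 11.

10, 1, 9, 8, 2, 12, 5, 4, 6, 3, 7, 11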